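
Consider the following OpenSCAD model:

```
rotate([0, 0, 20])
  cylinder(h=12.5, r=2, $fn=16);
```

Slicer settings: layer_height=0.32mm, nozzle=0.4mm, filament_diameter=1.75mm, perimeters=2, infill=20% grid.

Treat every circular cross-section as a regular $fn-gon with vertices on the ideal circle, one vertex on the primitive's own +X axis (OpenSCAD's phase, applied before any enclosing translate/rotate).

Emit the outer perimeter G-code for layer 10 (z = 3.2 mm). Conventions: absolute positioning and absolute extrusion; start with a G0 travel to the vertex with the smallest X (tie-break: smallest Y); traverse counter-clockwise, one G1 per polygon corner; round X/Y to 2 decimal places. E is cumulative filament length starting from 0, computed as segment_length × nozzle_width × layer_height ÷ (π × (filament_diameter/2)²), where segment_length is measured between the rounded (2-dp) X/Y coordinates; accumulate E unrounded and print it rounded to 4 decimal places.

At z = 3.2 mm: the cylinder: section is a regular 16-gon, circumradius r=2; (whole slice rotated 20° about Z — lengths, areas and connectivity unchanged). The outline is a single polygon with 16 vertices. Extrusion per mm of travel: 0.4 × 0.32 / (π × 0.875²) = 0.053216. Accumulating E over each segment gives final E = 0.6642.

G0 X-2.00 Y0.09 Z3.20
G1 X-1.88 Y-0.68 E0.0415
G1 X-1.47 Y-1.35 E0.0833
G1 X-0.85 Y-1.81 E0.1244
G1 X-0.09 Y-2.00 E0.1660
G1 X0.68 Y-1.88 E0.2075
G1 X1.35 Y-1.47 E0.2493
G1 X1.81 Y-0.85 E0.2904
G1 X2.00 Y-0.09 E0.3321
G1 X1.88 Y0.68 E0.3736
G1 X1.47 Y1.35 E0.4154
G1 X0.85 Y1.81 E0.4564
G1 X0.09 Y2.00 E0.4981
G1 X-0.68 Y1.88 E0.5396
G1 X-1.35 Y1.47 E0.5814
G1 X-1.81 Y0.85 E0.6225
G1 X-2.00 Y0.09 E0.6642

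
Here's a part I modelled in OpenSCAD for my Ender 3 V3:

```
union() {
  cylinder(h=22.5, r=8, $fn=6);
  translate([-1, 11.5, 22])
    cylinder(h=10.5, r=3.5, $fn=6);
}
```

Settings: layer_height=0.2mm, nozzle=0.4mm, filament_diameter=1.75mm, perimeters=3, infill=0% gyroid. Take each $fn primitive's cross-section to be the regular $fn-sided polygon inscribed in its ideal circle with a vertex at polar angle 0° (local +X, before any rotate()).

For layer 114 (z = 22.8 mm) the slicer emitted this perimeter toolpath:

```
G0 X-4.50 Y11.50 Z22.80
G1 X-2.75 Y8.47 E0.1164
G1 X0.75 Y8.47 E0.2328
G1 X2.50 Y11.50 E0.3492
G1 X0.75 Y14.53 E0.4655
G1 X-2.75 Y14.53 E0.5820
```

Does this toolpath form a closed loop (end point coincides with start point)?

Start point (G0): (-4.50, 11.50). End point (last G1): the path does not return to the start — open.

no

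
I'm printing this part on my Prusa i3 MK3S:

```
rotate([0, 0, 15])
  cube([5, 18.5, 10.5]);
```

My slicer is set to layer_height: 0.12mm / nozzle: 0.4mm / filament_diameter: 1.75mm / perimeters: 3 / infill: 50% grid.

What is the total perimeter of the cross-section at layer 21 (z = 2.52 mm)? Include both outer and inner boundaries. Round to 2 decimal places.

At z = 2.52 mm: the 5×18.5 cube contributes its full rectangle (perimeter 47.00 mm); (rotated 15° about Z; rotation is an isometry so areas/perimeters/island counts are preserved). Overall, the cross-section is a single solid region. Total boundary length (outer) = 47.00 mm.

47.00 mm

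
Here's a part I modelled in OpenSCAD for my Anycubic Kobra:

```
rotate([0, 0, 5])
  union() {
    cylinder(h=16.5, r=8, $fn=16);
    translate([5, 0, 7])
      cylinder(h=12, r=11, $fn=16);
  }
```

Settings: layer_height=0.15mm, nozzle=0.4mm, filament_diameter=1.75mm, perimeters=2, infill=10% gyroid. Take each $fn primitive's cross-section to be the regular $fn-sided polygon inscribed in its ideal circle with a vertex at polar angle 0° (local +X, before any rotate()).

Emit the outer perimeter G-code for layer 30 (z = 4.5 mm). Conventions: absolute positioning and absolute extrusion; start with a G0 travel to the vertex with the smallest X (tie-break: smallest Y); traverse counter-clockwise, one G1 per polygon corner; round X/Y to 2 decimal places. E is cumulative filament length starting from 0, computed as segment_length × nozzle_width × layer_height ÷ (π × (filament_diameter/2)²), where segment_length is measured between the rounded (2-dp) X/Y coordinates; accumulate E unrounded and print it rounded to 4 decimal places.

G0 X-7.97 Y-0.70 Z4.50
G1 X-7.10 Y-3.69 E0.0777
G1 X-5.14 Y-6.13 E0.1558
G1 X-2.41 Y-7.63 E0.2335
G1 X0.70 Y-7.97 E0.3115
G1 X3.69 Y-7.10 E0.3892
G1 X6.13 Y-5.14 E0.4672
G1 X7.63 Y-2.41 E0.5449
G1 X7.97 Y0.70 E0.6230
G1 X7.10 Y3.69 E0.7007
G1 X5.14 Y6.13 E0.7787
G1 X2.41 Y7.63 E0.8564
G1 X-0.70 Y7.97 E0.9345
G1 X-3.69 Y7.10 E1.0122
G1 X-6.13 Y5.14 E1.0902
G1 X-7.63 Y2.41 E1.1679
G1 X-7.97 Y-0.70 E1.2460

At z = 4.5 mm: the cylinder: section is a regular 16-gon, circumradius r=8; the cylinder at (5, 0) is absent (z outside [7, 19]); Combining (union): only the r=8 cylinder is present, so the union is just that shape — 1 connected region; (whole slice rotated 5° about Z — lengths, areas and connectivity unchanged). The outline is a single polygon with 16 vertices. Extrusion per mm of travel: 0.4 × 0.15 / (π × 0.875²) = 0.024945. Accumulating E over each segment gives final E = 1.2460.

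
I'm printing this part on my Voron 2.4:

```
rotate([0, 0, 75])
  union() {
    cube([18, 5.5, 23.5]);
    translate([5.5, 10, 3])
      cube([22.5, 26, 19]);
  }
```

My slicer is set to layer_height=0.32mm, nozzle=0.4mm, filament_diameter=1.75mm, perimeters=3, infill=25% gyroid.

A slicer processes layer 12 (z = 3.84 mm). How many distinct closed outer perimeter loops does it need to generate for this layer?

At z = 3.84 mm: the 18×5.5 cube contributes its full rectangle; the cube at (5.5, 10) (footprint 22.5×26) is included at this height; Taking the union: the 2 present regions are separate (no shared area or edge), so areas and boundary lengths simply add and each stays a separate island — 2 connected regions; (rotated 75° about Z; rotation is an isometry so areas/perimeters/island counts are preserved). The result has 2 disconnected regions.

2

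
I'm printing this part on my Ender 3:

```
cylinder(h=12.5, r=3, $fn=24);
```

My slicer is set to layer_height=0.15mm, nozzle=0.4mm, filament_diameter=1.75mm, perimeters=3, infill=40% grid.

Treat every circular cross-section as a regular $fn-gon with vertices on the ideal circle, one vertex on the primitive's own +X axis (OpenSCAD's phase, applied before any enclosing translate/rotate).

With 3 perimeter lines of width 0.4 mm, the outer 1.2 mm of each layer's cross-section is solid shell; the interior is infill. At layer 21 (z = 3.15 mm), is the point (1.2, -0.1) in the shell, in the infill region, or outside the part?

At z = 3.15 mm: the cylinder: section is a regular 24-gon, circumradius r=3. Overall, the cross-section is a single solid region. The nearest boundary edge runs (2.90, -0.78)→(3.00, 0.00); distance from the point to it = 1.77 mm. The point is inside the cross-section and 1.77 mm from the nearest boundary — more than the 1.2 mm shell width (3 × 0.4), so it's in the infill interior.

infill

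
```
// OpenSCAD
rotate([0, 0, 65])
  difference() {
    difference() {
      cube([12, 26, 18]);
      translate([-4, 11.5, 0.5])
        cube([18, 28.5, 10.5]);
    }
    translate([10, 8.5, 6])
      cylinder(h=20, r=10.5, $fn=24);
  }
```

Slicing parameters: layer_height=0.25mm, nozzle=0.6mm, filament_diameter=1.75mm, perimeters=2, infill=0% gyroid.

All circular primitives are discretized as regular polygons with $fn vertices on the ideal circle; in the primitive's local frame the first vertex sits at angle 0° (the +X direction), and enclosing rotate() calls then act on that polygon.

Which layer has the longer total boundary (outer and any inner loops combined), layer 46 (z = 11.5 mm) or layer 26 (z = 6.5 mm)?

Layer 46 (z = 11.5): the cube is present — its section is the full 12×26 rectangle (perimeter 76.00 mm); the cube at (-4, 11.5) is not intersected at this z (z outside [0.5, 11]); Subtracting the remaining from the first: none of the subtracted shapes is present at this height, so the 12×26 cube is unchanged — boundary = 76.00 mm; the r=10.5 cylinder at (10, 8.5) gives a regular 24-gon of circumradius 10.5 (constant along its height) (perimeter = 2·24·10.500·sin(180°/24) = 65.79 mm); Taking the first minus the rest: starting from the result so far, the r=10.5 cylinder at (10, 8.5) partially overlaps it — only the 199.14 mm² overlap (of its 342.42 mm²) is removed, clipping the outline — boundary = 65.35 mm; (rotated 65° about Z; rotation is an isometry so areas/perimeters/island counts are preserved). So its perimeter = 65.35 mm. Layer 26 (z = 6.5): the cube is present — its section is the full 12×26 rectangle (perimeter 76.00 mm); the cube at (-4, 11.5) is present — its section is the full 18×28.5 rectangle (perimeter 93.00 mm); Taking the first minus the rest: starting from the 12×26 cube, the 18×28.5 cube at (-4, 11.5) partially overlaps it — only the 174.00 mm² overlap (of its 513.00 mm²) is removed, clipping the outline — boundary = 47.00 mm; the r=10.5 cylinder at (10, 8.5) gives a regular 24-gon of circumradius 10.5 (constant along its height) (perimeter = 2·24·10.500·sin(180°/24) = 65.79 mm); Taking the first minus the rest: starting from that combined region, the r=10.5 cylinder at (10, 8.5) partially overlaps it — only the 129.70 mm² overlap (of its 342.42 mm²) is removed, clipping the outline — boundary = 16.29 mm; (rotated 65° about Z; rotation is an isometry so areas/perimeters/island counts are preserved). So its perimeter = 16.29 mm. Layer 46 is larger (65.35 vs 16.29 mm).

layer 46 (z = 11.5 mm)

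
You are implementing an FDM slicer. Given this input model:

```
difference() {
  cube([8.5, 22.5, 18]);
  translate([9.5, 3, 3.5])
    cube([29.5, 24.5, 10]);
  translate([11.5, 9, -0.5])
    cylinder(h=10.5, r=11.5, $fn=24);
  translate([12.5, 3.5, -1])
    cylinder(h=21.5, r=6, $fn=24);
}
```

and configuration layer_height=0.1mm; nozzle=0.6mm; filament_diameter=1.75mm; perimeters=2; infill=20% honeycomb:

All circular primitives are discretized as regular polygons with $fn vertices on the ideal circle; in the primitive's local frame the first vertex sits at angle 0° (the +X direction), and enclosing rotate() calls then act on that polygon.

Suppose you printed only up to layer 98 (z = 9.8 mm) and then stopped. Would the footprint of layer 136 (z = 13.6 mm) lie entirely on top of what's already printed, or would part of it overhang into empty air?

Compare the two slices. At z = 9.8: the cube is present — its section is the full 8.5×22.5 rectangle (area 191.25 mm²); the cube at (9.5, 3) (footprint 29.5×24.5) is included at this height (area 722.75 mm²); the cylinder at (11.5, 9): section is a regular 24-gon, circumradius r=11.5 (area = (24/2)·11.500²·sin(360°/24) = 410.75 mm²); the cylinder at (12.5, 3.5): section is a regular 24-gon, circumradius r=6 (area = (24/2)·6.000²·sin(360°/24) = 111.81 mm²); After the difference (first − rest): starting from the 8.5×22.5 cube (191.25 mm²), the 29.5×24.5 cube at (9.5, 3) misses the remaining region (no effect); the r=11.5 cylinder at (11.5, 9) partially overlaps it — only the 132.75 mm² overlap (of its 410.75 mm²) is removed, clipping the outline; the r=6 cylinder at (12.5, 3.5) misses the remaining region (no effect) — area = 58.50 mm². At z = 13.6: the cube (footprint 8.5×22.5) is included at this height (area 191.25 mm²); the cube at (9.5, 3) is absent (z outside [3.5, 13.5]); the cylinder at (11.5, 9) does not reach this height (z outside [-0.5, 10]); the r=6 cylinder at (12.5, 3.5) contributes a regular 24-gon of circumradius 6 (area = (24/2)·6.000²·sin(360°/24) = 111.81 mm²); Subtracting the remaining from the first: starting from the 8.5×22.5 cube (191.25 mm²), the r=6 cylinder at (12.5, 3.5) partially overlaps it — only the 11.64 mm² overlap (of its 111.81 mm²) is removed, clipping the outline — area = 179.61 mm². Checking containment: at z = 13.6 the cross-section extends beyond the z = 9.8 cross-section by about 121.11 mm².

part overhangs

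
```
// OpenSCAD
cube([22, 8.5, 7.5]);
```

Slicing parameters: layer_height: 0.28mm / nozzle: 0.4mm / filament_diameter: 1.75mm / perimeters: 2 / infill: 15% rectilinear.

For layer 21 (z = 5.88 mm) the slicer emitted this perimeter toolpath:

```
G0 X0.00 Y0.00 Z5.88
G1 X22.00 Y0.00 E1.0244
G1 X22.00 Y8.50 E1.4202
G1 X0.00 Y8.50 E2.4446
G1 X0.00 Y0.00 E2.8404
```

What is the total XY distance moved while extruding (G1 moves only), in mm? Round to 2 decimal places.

61.00 mm

Sum the Euclidean lengths of each G1 segment: total = 61.00 mm.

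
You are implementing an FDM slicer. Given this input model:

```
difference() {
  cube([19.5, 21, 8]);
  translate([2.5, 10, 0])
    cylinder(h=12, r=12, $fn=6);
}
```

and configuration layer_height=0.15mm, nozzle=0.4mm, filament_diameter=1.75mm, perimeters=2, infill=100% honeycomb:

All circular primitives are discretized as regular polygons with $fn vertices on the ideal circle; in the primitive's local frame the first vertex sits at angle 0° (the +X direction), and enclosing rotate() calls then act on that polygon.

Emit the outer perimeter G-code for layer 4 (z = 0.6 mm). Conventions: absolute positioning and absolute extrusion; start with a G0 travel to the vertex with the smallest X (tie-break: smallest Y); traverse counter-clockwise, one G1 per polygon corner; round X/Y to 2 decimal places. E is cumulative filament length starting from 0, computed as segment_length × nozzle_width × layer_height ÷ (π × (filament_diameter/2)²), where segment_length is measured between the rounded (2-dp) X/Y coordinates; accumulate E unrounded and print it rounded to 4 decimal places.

At z = 0.6 mm: the 19.5×21 cube contributes its full rectangle; the cylinder at (2.5, 10): section is a regular 6-gon, circumradius r=12; Subtracting the remaining from the first: starting from the 19.5×21 cube, the r=12 cylinder at (2.5, 10) partially overlaps it — only the 235.64 mm² overlap (of its 374.12 mm²) is removed, clipping the outline — 1 connected region. The outline is a single polygon with 7 vertices. Extrusion per mm of travel: 0.4 × 0.15 / (π × 0.875²) = 0.024945. Accumulating E over each segment gives final E = 2.0935.

G0 X0.00 Y20.39 Z0.60
G1 X8.50 Y20.39 E0.2120
G1 X14.50 Y10.00 E0.5113
G1 X8.73 Y0.00 E0.7993
G1 X19.50 Y0.00 E1.0680
G1 X19.50 Y21.00 E1.5918
G1 X0.00 Y21.00 E2.0783
G1 X0.00 Y20.39 E2.0935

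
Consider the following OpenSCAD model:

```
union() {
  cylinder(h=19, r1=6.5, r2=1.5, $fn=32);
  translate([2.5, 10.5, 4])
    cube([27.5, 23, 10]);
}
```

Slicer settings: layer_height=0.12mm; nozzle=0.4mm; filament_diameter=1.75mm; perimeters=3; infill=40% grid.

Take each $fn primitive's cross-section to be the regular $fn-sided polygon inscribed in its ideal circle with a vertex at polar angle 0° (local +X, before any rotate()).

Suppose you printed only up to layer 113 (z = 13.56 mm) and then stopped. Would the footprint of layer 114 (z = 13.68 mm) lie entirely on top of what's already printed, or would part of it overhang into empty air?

entirely on top

Compare the two slices. At z = 13.56: the cone (r1=6.5→r2=1.5) has section circumradius 2.932 here — a regular 32-gon (area = (32/2)·2.932²·sin(360°/32) = 26.83 mm²); the cube at (2.5, 10.5) is present — its section is the full 27.5×23 rectangle (area 632.50 mm²); Combining (union): the 2 present regions are separate (no shared area or edge), so areas and boundary lengths simply add and each stays a separate island — area = 659.33 mm². At z = 13.68: the cone contributes a regular 32-gon of circumradius 2.900 (interpolated between r1=6.5 and r2=1.5 at t=0.720) (area = (32/2)·2.900²·sin(360°/32) = 26.25 mm²); the cube at (2.5, 10.5) is present — its section is the full 27.5×23 rectangle (area 632.50 mm²); Merging all regions: the 2 present regions are separate (no shared area or edge), so areas and boundary lengths simply add and each stays a separate island — area = 658.75 mm². Checking containment: the cross-section at z = 13.68 is a subset of the cross-section at z = 13.56.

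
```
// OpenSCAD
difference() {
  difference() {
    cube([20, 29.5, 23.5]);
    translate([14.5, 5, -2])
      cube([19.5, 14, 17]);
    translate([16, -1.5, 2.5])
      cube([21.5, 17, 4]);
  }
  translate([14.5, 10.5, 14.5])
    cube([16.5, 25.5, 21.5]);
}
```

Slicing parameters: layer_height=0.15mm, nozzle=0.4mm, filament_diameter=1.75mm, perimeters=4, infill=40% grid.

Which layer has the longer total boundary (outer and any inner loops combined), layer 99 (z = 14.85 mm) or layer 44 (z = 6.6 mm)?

Layer 99 (z = 14.85): the cube (footprint 20×29.5) is included at this height (perimeter 99.00 mm); the cube at (14.5, 5) is present — its section is the full 19.5×14 rectangle (perimeter 67.00 mm); the cube at (16, -1.5) does not reach this height (z outside [2.5, 6.5]); Taking the first minus the rest: starting from the 20×29.5 cube, the 19.5×14 cube at (14.5, 5) partially overlaps it — only the 77.00 mm² overlap (of its 273.00 mm²) is removed, clipping the outline — boundary = 110.00 mm; the cube at (14.5, 10.5) (footprint 16.5×25.5) is included at this height (perimeter 84.00 mm); Subtracting the remaining from the first: starting from the result so far, the 16.5×25.5 cube at (14.5, 10.5) partially overlaps it — only the 57.75 mm² overlap (of its 420.75 mm²) is removed, clipping the outline — boundary = 99.00 mm. So its perimeter = 99.00 mm. Layer 44 (z = 6.6): the cube (footprint 20×29.5) is included at this height (perimeter 99.00 mm); the cube at (14.5, 5) is present — its section is the full 19.5×14 rectangle (perimeter 67.00 mm); the cube at (16, -1.5) is absent (z outside [2.5, 6.5]); Taking the first minus the rest: starting from the 20×29.5 cube, the 19.5×14 cube at (14.5, 5) partially overlaps it — only the 77.00 mm² overlap (of its 273.00 mm²) is removed, clipping the outline — boundary = 110.00 mm; the cube at (14.5, 10.5) is absent (z outside [14.5, 36]); After the difference (first − rest): none of the subtracted shapes is present at this height, so the result so far is unchanged — boundary = 110.00 mm. So its perimeter = 110.00 mm. Layer 44 is larger (110.00 vs 99.00 mm).

layer 44 (z = 6.6 mm)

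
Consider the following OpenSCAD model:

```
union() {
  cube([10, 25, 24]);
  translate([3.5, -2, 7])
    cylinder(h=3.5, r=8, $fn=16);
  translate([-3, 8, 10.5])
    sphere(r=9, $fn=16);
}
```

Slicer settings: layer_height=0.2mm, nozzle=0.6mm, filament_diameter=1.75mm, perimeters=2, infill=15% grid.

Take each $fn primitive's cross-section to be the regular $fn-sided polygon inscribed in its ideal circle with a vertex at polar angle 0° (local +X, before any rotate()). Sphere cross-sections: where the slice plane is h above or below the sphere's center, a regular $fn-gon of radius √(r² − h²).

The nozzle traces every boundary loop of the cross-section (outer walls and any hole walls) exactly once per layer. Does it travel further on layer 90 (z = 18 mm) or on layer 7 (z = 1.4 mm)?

Layer 90 (z = 18): the 10×25 cube contributes its full rectangle (perimeter 70.00 mm); the cylinder at (3.5, -2) is absent (z outside [7, 10.5]); the r=9 sphere at (-3, 8) slices to a regular 16-gon of circumradius 4.975 (√(r²−h²) with h=7.5 from center) (perimeter = 2·16·4.975·sin(180°/16) = 31.06 mm); Taking the union: the regions partially overlap (shared area 10.39 mm²), so the edge portions inside another operand are dropped and the merged outline is re-measured after clipping — boundary = 84.32 mm. So its perimeter = 84.32 mm. Layer 7 (z = 1.4): the cube (footprint 10×25) is included at this height (perimeter 70.00 mm); the cylinder at (3.5, -2) does not reach this height (z outside [7, 10.5]); the sphere at (-3, 8) is absent (|z−center|=9.100 > r=9); Taking the union: only the 10×25 cube is present, so the union is just that shape — boundary = 70.00 mm. So its perimeter = 70.00 mm. Layer 90 is larger (84.32 vs 70.00 mm).

layer 90 (z = 18 mm)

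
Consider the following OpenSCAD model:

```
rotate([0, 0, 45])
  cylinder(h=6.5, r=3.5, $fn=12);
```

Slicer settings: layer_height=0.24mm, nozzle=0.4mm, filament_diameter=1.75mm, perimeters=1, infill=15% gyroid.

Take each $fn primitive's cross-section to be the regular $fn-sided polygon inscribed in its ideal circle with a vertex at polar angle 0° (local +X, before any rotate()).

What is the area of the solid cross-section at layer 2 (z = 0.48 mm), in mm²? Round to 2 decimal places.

At z = 0.48 mm: the r=3.5 cylinder contributes a regular 12-gon of circumradius 3.5 (area = (12/2)·3.500²·sin(360°/12) = 36.75 mm²); (whole slice rotated 45° about Z — lengths, areas and connectivity unchanged). Overall, the cross-section is a single solid region. Net area = 36.75 mm².

36.75 mm²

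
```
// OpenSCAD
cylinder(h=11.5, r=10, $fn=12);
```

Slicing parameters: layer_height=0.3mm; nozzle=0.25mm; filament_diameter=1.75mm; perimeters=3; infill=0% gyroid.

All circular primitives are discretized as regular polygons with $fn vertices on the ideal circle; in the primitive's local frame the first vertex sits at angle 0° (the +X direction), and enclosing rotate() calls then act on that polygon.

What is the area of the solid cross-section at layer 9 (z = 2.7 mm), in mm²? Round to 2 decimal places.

At z = 2.7 mm: the r=10 cylinder contributes a regular 12-gon of circumradius 10 (area = (12/2)·10.000²·sin(360°/12) = 300.00 mm²). Overall, the cross-section is a single solid region. Net area = 300.00 mm².

300.00 mm²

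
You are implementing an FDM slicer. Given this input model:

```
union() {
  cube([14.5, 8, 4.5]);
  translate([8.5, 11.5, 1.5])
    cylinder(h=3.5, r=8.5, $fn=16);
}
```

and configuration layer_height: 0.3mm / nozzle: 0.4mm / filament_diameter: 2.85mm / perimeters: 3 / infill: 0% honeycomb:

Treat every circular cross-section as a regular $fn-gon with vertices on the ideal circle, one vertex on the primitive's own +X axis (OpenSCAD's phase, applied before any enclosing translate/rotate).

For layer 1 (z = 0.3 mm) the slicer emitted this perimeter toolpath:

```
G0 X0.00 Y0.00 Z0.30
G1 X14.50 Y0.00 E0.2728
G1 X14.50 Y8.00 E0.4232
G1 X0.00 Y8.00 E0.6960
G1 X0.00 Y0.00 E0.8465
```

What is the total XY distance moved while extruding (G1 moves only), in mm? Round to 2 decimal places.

Sum the Euclidean lengths of each G1 segment: total = 45.00 mm.

45.00 mm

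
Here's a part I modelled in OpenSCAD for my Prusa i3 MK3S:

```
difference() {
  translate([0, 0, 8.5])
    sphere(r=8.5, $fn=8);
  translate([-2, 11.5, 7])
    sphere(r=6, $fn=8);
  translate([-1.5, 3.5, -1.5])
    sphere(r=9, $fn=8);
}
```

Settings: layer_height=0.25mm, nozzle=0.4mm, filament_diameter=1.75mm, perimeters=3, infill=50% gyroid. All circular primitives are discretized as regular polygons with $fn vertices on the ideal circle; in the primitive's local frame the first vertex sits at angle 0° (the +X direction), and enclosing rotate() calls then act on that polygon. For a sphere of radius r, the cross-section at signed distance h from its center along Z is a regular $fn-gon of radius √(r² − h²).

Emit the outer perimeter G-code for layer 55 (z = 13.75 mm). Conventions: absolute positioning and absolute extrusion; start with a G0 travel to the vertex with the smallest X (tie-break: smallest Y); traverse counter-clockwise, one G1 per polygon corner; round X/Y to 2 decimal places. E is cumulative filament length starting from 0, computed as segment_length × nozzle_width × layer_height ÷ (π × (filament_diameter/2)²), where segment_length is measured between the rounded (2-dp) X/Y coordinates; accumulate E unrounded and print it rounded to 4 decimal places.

G0 X-6.68 Y0.00 Z13.75
G1 X-4.73 Y-4.73 E0.2127
G1 X0.00 Y-6.68 E0.4254
G1 X4.73 Y-4.73 E0.6381
G1 X6.68 Y0.00 E0.8508
G1 X4.73 Y4.73 E1.0635
G1 X0.00 Y6.68 E1.2762
G1 X-4.73 Y4.73 E1.4889
G1 X-6.68 Y0.00 E1.7017

At z = 13.75 mm: the sphere: section is a regular 8-gon, circumradius = √(r²−h²) = √(8.5²−5.25²) = 6.685; the sphere at (-2, 11.5) is absent (|z−center|=6.750 > r=6); the sphere at (-1.5, 3.5) does not reach this height (|z−center|=15.250 > r=9); After the difference (first − rest): none of the subtracted shapes is present at this height, so the r=8.5 sphere is unchanged — 1 connected region. The outline is a single polygon with 8 vertices. Extrusion per mm of travel: 0.4 × 0.25 / (π × 0.875²) = 0.041575. Accumulating E over each segment gives final E = 1.7017.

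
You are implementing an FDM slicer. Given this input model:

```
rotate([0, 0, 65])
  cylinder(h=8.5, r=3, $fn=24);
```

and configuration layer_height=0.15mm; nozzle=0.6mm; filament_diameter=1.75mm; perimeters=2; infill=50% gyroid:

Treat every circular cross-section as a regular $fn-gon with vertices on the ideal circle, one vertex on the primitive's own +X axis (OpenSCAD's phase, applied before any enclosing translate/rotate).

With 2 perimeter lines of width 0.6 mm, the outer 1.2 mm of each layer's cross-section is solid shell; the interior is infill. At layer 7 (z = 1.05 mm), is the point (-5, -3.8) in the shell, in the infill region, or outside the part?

outside

At z = 1.05 mm: the r=3 cylinder gives a regular 24-gon of circumradius 3 (constant along its height); (whole slice rotated 65° about Z — lengths, areas and connectivity unchanged). Overall, the cross-section is a single solid region. Undo the 65° rotation: the query point maps to (-5.557, 2.926) in the un-rotated model frame. The nearest boundary edge runs (-2.12, 2.12)→(-2.60, 1.50); distance from the point to it = 3.28 mm. The point is not inside any of the regions above, so it lies outside the cross-section (3.28 mm from the nearest boundary).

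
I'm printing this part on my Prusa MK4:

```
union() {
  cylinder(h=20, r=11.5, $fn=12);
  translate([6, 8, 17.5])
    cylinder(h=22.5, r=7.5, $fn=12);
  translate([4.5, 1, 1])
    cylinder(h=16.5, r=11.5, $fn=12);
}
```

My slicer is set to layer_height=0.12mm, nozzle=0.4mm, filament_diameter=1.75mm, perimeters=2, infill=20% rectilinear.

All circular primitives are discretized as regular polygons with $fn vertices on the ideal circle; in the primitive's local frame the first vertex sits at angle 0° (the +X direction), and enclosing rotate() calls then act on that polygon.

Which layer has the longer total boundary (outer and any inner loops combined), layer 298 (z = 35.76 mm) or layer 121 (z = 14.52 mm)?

Layer 298 (z = 35.76): the cylinder is absent (z outside [0, 20]); the r=7.5 cylinder at (6, 8) contributes a regular 12-gon of circumradius 7.5 (perimeter = 2·12·7.500·sin(180°/12) = 46.59 mm); the cylinder at (4.5, 1) is not intersected at this z (z outside [1, 17.5]); Combining (union): only the r=7.5 cylinder at (6, 8) is present, so the union is just that shape — boundary = 46.59 mm. So its perimeter = 46.59 mm. Layer 121 (z = 14.52): the cylinder: section is a regular 12-gon, circumradius r=11.5 (perimeter = 2·12·11.500·sin(180°/12) = 71.43 mm); the cylinder at (6, 8) does not reach this height (z outside [17.5, 40]); the r=11.5 cylinder at (4.5, 1) contributes a regular 12-gon of circumradius 11.5 (perimeter = 2·12·11.500·sin(180°/12) = 71.43 mm); Merging all regions: the regions partially overlap (shared area 294.10 mm²), so the edge portions inside another operand are dropped and the merged outline is re-measured after clipping — boundary = 80.75 mm. So its perimeter = 80.75 mm. Layer 121 is larger (80.75 vs 46.59 mm).

layer 121 (z = 14.52 mm)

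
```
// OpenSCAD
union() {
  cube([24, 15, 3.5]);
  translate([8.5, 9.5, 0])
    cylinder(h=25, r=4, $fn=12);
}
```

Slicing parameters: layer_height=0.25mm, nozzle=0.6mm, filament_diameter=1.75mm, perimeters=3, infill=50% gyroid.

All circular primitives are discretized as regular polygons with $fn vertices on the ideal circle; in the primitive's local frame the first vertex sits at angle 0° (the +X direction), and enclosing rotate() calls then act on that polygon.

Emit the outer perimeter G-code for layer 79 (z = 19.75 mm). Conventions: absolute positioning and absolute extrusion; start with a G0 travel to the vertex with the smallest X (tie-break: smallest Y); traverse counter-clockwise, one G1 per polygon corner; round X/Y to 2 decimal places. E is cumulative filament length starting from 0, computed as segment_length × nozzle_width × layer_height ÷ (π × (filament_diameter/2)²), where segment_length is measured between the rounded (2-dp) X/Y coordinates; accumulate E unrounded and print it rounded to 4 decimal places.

At z = 19.75 mm: the cube does not reach this height (z outside [0, 3.5]); the r=4 cylinder at (8.5, 9.5) gives a regular 12-gon of circumradius 4 (constant along its height); Combining (union): only the r=4 cylinder at (8.5, 9.5) is present, so the union is just that shape — 1 connected region. The outline is a single polygon with 12 vertices. Extrusion per mm of travel: 0.6 × 0.25 / (π × 0.875²) = 0.062363. Accumulating E over each segment gives final E = 1.5486.

G0 X4.50 Y9.50 Z19.75
G1 X5.04 Y7.50 E0.1292
G1 X6.50 Y6.04 E0.2580
G1 X8.50 Y5.50 E0.3871
G1 X10.50 Y6.04 E0.5163
G1 X11.96 Y7.50 E0.6451
G1 X12.50 Y9.50 E0.7743
G1 X11.96 Y11.50 E0.9035
G1 X10.50 Y12.96 E1.0322
G1 X8.50 Y13.50 E1.1614
G1 X6.50 Y12.96 E1.2906
G1 X5.04 Y11.50 E1.4194
G1 X4.50 Y9.50 E1.5486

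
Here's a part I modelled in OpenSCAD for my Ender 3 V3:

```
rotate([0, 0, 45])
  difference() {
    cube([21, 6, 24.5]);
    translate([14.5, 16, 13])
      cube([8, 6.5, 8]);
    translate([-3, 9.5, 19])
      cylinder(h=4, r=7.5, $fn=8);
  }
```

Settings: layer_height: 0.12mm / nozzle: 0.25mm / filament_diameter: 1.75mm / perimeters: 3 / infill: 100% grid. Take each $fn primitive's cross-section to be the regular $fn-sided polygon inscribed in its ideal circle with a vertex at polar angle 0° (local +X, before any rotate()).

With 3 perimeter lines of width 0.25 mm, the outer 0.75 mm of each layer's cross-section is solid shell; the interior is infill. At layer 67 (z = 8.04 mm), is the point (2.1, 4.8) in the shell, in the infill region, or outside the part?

infill

At z = 8.04 mm: the 21×6 cube contributes its full rectangle; the cube at (14.5, 16) does not reach this height (z outside [13, 21]); the cylinder at (-3, 9.5) does not reach this height (z outside [19, 23]); After the difference (first − rest): none of the subtracted shapes is present at this height, so the 21×6 cube is unchanged — 1 connected region; (rotated 45° about Z; rotation is an isometry so areas/perimeters/island counts are preserved). Overall, the cross-section is a single solid region. Undo the 45° rotation: the query point maps to (4.879, 1.909) in the un-rotated model frame. The nearest boundary edge runs (0.00, 0.00)→(21.00, 0.00); distance from the point to it = 1.91 mm. The point is inside the cross-section and 1.91 mm from the nearest boundary — more than the 0.75 mm shell width (3 × 0.25), so it's in the infill interior.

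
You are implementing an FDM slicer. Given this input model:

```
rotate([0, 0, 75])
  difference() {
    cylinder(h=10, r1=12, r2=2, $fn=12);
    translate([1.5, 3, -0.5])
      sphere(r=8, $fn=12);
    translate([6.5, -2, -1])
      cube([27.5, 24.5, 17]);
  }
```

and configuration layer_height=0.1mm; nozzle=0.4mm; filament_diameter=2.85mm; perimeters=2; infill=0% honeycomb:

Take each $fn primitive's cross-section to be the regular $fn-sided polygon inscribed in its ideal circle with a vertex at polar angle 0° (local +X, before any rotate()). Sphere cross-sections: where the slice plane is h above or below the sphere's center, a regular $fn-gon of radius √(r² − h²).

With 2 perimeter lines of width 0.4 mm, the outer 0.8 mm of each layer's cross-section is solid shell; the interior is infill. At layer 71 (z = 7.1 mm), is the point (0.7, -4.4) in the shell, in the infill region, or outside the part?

At z = 7.1 mm: the cone: at t=0.710 of its height the radius interpolates to r₁+(r₂−r₁)t = 4.900, giving a regular 12-gon of that circumradius; the sphere at (1.5, 3): section is a regular 12-gon, circumradius = √(r²−h²) = √(8²−7.6²) = 2.498; the cube at (6.5, -2) is present — its section is the full 27.5×24.5 rectangle; After the difference (first − rest): starting from the cone, the r=8 sphere at (1.5, 3) partially overlaps it — only the 15.20 mm² overlap (of its 18.72 mm²) is removed, clipping the outline; the 27.5×24.5 cube at (6.5, -2) misses the remaining region (no effect) — 1 connected region; (whole slice rotated 75° about Z — lengths, areas and connectivity unchanged). Overall, the cross-section is a single solid region. Undo the 75° rotation: the query point maps to (-4.069, -1.815) in the un-rotated model frame. The nearest boundary edge runs (-4.24, -2.45)→(-4.90, 0.00); distance from the point to it = 0.33 mm. The point is inside the cross-section, 0.33 mm from the nearest boundary — within the 0.8 mm shell band (2 × 0.4).

shell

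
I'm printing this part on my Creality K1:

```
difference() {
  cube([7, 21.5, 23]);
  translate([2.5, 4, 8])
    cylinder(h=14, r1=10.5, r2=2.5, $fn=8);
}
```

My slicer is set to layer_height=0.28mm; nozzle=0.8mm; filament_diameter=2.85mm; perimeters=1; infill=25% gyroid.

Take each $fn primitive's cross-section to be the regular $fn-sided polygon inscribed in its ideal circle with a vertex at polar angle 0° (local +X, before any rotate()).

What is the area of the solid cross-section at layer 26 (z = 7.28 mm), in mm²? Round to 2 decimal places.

150.50 mm²

At z = 7.28 mm: the 7×21.5 cube contributes its full rectangle (area 150.50 mm²); the cone at (2.5, 4) is absent (z outside [8, 22]); Taking the first minus the rest: none of the subtracted shapes is present at this height, so the 7×21.5 cube is unchanged — area = 150.50 mm². Overall, the cross-section is a single solid region. Net area = 150.50 mm².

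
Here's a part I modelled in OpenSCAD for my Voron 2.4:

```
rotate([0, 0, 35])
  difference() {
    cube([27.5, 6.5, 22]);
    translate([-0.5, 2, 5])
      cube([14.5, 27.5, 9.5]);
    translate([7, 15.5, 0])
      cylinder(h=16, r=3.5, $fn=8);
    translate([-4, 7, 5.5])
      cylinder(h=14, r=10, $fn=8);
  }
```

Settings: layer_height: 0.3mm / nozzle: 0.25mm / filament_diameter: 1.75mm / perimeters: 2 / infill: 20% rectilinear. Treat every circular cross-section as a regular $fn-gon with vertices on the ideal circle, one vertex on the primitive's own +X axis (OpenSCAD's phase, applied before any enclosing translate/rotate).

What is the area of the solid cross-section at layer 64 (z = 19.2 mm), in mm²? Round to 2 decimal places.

At z = 19.2 mm: the 27.5×6.5 cube contributes its full rectangle (area 178.75 mm²); the cube at (-0.5, 2) does not reach this height (z outside [5, 14.5]); the cylinder at (7, 15.5) is not intersected at this z (z outside [0, 16]); the cylinder at (-4, 7): section is a regular 8-gon, circumradius r=10 (area = (8/2)·10.000²·sin(360°/8) = 282.84 mm²); After the difference (first − rest): starting from the 27.5×6.5 cube (178.75 mm²), the r=10 cylinder at (-4, 7) partially overlaps it — only the 28.90 mm² overlap (of its 282.84 mm²) is removed, clipping the outline — area = 149.85 mm²; (whole slice rotated 35° about Z — lengths, areas and connectivity unchanged). Overall, the cross-section is a single solid region. Net area = 149.85 mm².

149.85 mm²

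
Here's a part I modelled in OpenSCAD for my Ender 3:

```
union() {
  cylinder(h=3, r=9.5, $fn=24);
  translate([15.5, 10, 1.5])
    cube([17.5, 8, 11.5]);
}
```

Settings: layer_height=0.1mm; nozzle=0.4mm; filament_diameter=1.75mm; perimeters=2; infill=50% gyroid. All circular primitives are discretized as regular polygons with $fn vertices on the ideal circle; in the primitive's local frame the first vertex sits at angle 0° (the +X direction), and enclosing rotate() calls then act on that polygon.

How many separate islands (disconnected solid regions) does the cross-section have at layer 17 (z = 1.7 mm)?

At z = 1.7 mm: the r=9.5 cylinder contributes a regular 24-gon of circumradius 9.5; the 17.5×8 cube at (15.5, 10) contributes its full rectangle; Taking the union: the 2 present regions are separate (no shared area or edge), so areas and boundary lengths simply add and each stays a separate island — 2 connected regions. Overall, the cross-section has 2 separate islands. Island count = 2.

2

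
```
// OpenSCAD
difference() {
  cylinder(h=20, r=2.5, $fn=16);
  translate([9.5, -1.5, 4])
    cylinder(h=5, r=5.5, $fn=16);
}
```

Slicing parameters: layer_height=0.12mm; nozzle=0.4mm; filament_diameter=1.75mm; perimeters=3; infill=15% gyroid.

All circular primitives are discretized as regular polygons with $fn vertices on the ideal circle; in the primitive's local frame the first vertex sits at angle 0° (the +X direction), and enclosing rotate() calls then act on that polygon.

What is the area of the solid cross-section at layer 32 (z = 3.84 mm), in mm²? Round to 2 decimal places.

At z = 3.84 mm: the cylinder: section is a regular 16-gon, circumradius r=2.5 (area = (16/2)·2.500²·sin(360°/16) = 19.13 mm²); the cylinder at (9.5, -1.5) is absent (z outside [4, 9]); After the difference (first − rest): none of the subtracted shapes is present at this height, so the r=2.5 cylinder is unchanged — area = 19.13 mm². Overall, the cross-section is a single solid region. Net area = 19.13 mm².

19.13 mm²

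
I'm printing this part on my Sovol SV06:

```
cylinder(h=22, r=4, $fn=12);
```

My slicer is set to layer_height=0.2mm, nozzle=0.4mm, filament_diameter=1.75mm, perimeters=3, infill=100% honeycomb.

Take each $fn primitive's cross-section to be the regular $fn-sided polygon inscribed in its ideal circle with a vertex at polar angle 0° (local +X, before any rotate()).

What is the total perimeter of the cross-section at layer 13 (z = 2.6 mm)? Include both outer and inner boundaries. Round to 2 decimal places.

At z = 2.6 mm: the r=4 cylinder gives a regular 12-gon of circumradius 4 (constant along its height) (perimeter = 2·12·4.000·sin(180°/12) = 24.85 mm). Overall, the cross-section is a single solid region. Total boundary length (outer) = 24.85 mm.

24.85 mm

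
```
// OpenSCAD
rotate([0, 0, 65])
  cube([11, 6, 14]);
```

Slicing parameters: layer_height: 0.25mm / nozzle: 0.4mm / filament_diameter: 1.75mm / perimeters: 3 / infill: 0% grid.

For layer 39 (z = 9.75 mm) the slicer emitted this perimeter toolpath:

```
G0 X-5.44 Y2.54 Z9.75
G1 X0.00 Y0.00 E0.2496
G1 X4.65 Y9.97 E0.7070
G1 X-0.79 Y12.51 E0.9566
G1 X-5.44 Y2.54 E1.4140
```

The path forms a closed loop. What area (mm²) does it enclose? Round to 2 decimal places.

Apply the shoelace formula to the sequence of (X, Y) vertices; enclosed area = 66.05 mm².

66.05 mm²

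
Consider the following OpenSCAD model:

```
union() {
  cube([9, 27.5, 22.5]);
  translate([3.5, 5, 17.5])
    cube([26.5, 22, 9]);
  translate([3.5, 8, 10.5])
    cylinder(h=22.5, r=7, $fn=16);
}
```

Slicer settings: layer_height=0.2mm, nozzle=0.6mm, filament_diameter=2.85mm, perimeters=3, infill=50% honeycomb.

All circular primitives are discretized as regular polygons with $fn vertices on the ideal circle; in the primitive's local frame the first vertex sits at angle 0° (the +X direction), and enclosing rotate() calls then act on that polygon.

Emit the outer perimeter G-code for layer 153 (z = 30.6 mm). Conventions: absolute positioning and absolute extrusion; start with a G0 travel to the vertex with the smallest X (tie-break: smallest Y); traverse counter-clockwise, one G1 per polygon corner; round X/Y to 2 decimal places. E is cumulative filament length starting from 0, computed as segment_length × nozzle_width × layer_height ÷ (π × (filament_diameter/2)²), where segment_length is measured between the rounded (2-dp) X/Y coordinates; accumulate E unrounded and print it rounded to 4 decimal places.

G0 X-3.50 Y8.00 Z30.60
G1 X-2.97 Y5.32 E0.0514
G1 X-1.45 Y3.05 E0.1028
G1 X0.82 Y1.53 E0.1542
G1 X3.50 Y1.00 E0.2056
G1 X6.18 Y1.53 E0.2569
G1 X8.45 Y3.05 E0.3083
G1 X9.97 Y5.32 E0.3597
G1 X10.50 Y8.00 E0.4111
G1 X9.97 Y10.68 E0.4625
G1 X8.45 Y12.95 E0.5139
G1 X6.18 Y14.47 E0.5653
G1 X3.50 Y15.00 E0.6167
G1 X0.82 Y14.47 E0.6681
G1 X-1.45 Y12.95 E0.7194
G1 X-2.97 Y10.68 E0.7708
G1 X-3.50 Y8.00 E0.8222

At z = 30.6 mm: the cube does not reach this height (z outside [0, 22.5]); the cube at (3.5, 5) is absent (z outside [17.5, 26.5]); the r=7 cylinder at (3.5, 8) contributes a regular 16-gon of circumradius 7; Combining (union): only the r=7 cylinder at (3.5, 8) is present, so the union is just that shape — 1 connected region. The outline is a single polygon with 16 vertices. Extrusion per mm of travel: 0.6 × 0.2 / (π × 1.425²) = 0.018811. Accumulating E over each segment gives final E = 0.8222.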